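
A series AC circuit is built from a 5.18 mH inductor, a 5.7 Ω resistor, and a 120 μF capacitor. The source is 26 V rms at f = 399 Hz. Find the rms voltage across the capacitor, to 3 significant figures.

7.70 V

ω = 2πf = 2507 rad/s
X_L = ωL = 13.0 Ω
X_C = 1/(ωC) = 3.32 Ω
Net reactance X = X_L − X_C = 9.66 Ω
Z = 5.70 + j9.66 Ω
|Z| = √(5.70² + 9.66²) = 11.2 Ω
I = V/|Z| = 2.32 A
V_C = I·|Z_C| = 2.32 × 3.32 = 7.70 V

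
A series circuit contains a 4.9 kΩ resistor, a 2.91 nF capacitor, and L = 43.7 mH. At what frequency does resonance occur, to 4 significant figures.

14.11 kHz

ω₀ = 1/√(LC) = 1/√(0.0437 × 2.91e-09) = 88680 rad/s
f₀ = ω₀/(2π) = 14.11 kHz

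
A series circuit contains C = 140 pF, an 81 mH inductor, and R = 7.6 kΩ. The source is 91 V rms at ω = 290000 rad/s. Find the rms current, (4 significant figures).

X_L = ωL = 23490 Ω
X_C = 1/(ωC) = 24630 Ω
Net reactance X = X_L − X_C = -1141 Ω
Z = 7600 − j1141 Ω
|Z| = √(7600² + 1141²) = 7685 Ω
I = V/|Z| = 91/7685 = 11.84 mA

11.84 mA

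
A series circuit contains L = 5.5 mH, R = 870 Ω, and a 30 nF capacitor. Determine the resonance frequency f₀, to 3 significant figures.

ω₀ = 1/√(LC) = 1/√(0.0055 × 3e-08) = 77850 rad/s
f₀ = ω₀/(2π) = 12.4 kHz

12.4 kHz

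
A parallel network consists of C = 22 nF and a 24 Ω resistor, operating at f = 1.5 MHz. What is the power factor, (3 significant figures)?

ω = 2πf = 9.425e+06 rad/s
X_C = 1/(ωC) = 4.82 Ω
Parallel: admittances add. Y = 1/R + jωC
Y = (0.0417 + j0.207) S
|Y| = 0.211 S → |Z| = 1/|Y| = 4.73 Ω, ∠Z = −∠Y = -78.6°
cos φ = cos(-78.6°) = 0.197

0.197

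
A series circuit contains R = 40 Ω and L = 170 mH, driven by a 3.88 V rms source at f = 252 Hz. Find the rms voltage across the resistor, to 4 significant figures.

ω = 2πf = 1583 rad/s
X_L = ωL = 269.2 Ω
Z = 40.00 + j269.2 Ω
|Z| = √(40.00² + 269.2²) = 272.1 Ω
I = V/|Z| = 14.26 mA
V_R = I·|Z_R| = 0.01426 × 40.00 = 0.5703 V

0.5703 V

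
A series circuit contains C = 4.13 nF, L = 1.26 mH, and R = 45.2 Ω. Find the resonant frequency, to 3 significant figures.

69.8 kHz

ω₀ = 1/√(LC) = 1/√(0.00126 × 4.13e-09) = 438400 rad/s
f₀ = ω₀/(2π) = 69.8 kHz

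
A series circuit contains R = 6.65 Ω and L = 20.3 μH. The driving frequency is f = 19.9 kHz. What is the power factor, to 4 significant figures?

0.9343

ω = 2πf = 125000 rad/s
X_L = ωL = 2.538 Ω
Z = 6.650 + j2.538 Ω
|Z| = √(6.650² + 2.538²) = 7.118 Ω
∠Z = arctan(2.538/6.650) = 20.89°
cos φ = cos(20.89°) = 0.9343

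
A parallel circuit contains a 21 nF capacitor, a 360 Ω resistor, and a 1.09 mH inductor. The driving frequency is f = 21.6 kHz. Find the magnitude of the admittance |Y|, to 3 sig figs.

4.80 mS

ω = 2πf = 135700 rad/s
X_L = ωL = 148 Ω
X_C = 1/(ωC) = 351 Ω
Parallel: admittances add. Y = 1/R + 1/(jωL) + jωC
Y = (0.00278 − j0.00391) S
|Y| = 0.00480 S → |Z| = 1/|Y| = 209 Ω, ∠Z = −∠Y = 54.6°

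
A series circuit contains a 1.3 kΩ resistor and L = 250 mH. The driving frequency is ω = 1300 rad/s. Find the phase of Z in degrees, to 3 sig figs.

14.0°

X_L = ωL = 325 Ω
Z = 1300 + j325 Ω
|Z| = √(1300² + 325²) = 1340 Ω
∠Z = arctan(325/1300) = 14.0°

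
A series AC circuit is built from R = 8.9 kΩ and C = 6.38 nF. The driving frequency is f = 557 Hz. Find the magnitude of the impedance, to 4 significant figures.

ω = 2πf = 3500 rad/s
X_C = 1/(ωC) = 44790 Ω
Z = 8900 − j44790 Ω
|Z| = √(8900² + 44790²) = 45660 Ω

45660 Ω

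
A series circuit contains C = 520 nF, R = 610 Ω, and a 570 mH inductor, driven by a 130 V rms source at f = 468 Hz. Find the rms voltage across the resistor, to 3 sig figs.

ω = 2πf = 2941 rad/s
X_L = ωL = 1680 Ω
X_C = 1/(ωC) = 654 Ω
Net reactance X = X_L − X_C = 1020 Ω
Z = 610 + j1020 Ω
|Z| = √(610² + 1020²) = 1190 Ω
I = V/|Z| = 109 mA
V_R = I·|Z_R| = 0.109 × 610 = 66.6 V

66.6 V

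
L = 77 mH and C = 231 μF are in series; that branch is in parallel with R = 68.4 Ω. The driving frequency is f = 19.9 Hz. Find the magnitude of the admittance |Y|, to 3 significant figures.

42.6 mS

ω = 2πf = 125.0 rad/s
X_L = ωL = 9.63 Ω
X_C = 1/(ωC) = 34.6 Ω
Branch 1: Z₁ = R = 68.4 Ω
Branch 2 (series LC): Z₂ = j(X_L − X_C) = −j25.0 Ω
Parallel: Z = Z₁Z₂/(Z₁+Z₂), |Z| = 23.5 Ω, ∠Z = -69.9°
|Y| = 1/|Z| = 42.6 mS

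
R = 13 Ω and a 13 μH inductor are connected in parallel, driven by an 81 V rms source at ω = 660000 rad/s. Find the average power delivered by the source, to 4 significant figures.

504.7 W

X_L = ωL = 8.580 Ω
Parallel: admittances add. Y = 1/R + 1/(jωL)
Y = (0.07692 − j0.1166) S
|Y| = 0.1396 S → |Z| = 1/|Y| = 7.161 Ω, ∠Z = −∠Y = 56.58°
I = V/|Z| = 11.31 A
P = VI cos φ = 81 × 11.31 × cos(56.58°) = 504.7 W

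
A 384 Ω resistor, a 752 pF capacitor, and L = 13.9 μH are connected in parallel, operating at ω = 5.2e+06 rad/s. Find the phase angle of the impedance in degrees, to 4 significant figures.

X_L = ωL = 72.28 Ω
X_C = 1/(ωC) = 255.7 Ω
Parallel: admittances add. Y = 1/R + 1/(jωL) + jωC
Y = (0.002604 − j0.009925) S
|Y| = 0.01026 S → |Z| = 1/|Y| = 97.46 Ω, ∠Z = −∠Y = 75.30°

75.30°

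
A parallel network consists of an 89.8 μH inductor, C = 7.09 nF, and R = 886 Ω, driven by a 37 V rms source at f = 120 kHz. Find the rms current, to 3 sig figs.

ω = 2πf = 754000 rad/s
X_L = ωL = 67.7 Ω
X_C = 1/(ωC) = 187 Ω
Parallel: admittances add. Y = 1/R + 1/(jωL) + jωC
Y = (0.00113 − j0.00942) S
|Y| = 0.00949 S → |Z| = 1/|Y| = 105 Ω, ∠Z = −∠Y = 83.2°
I = V/|Z| = 37/105 = 351 mA

351 mA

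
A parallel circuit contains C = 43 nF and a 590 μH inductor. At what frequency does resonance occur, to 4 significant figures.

ω₀ = 1/√(LC) = 1/√(0.00059 × 4.3e-08) = 198500 rad/s
f₀ = ω₀/(2π) = 31.60 kHz

31.60 kHz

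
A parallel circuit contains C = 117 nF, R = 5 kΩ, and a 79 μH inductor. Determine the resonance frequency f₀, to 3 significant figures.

ω₀ = 1/√(LC) = 1/√(7.9e-05 × 1.17e-07) = 328900 rad/s
f₀ = ω₀/(2π) = 52.3 kHz

52.3 kHz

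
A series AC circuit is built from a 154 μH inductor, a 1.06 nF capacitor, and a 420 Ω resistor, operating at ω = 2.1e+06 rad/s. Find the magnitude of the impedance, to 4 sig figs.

X_L = ωL = 323.4 Ω
X_C = 1/(ωC) = 449.2 Ω
Net reactance X = X_L − X_C = -125.8 Ω
Z = 420.0 − j125.8 Ω
|Z| = √(420.0² + 125.8²) = 438.4 Ω

438.4 Ω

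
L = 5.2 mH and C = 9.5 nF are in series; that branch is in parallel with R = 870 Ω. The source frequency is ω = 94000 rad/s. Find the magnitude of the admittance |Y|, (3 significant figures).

X_L = ωL = 489 Ω
X_C = 1/(ωC) = 1120 Ω
Branch 1: Z₁ = R = 870 Ω
Branch 2 (series LC): Z₂ = j(X_L − X_C) = −j631 Ω
Parallel: Z = Z₁Z₂/(Z₁+Z₂), |Z| = 511 Ω, ∠Z = -54.0°
|Y| = 1/|Z| = 1.96 mS

1.96 mS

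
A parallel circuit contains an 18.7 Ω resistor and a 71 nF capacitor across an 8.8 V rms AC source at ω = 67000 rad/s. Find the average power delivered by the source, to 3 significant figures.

X_C = 1/(ωC) = 210 Ω
Parallel: admittances add. Y = 1/R + jωC
Y = (0.0535 + j0.00476) S
|Y| = 0.0537 S → |Z| = 1/|Y| = 18.6 Ω, ∠Z = −∠Y = -5.08°
I = V/|Z| = 472 mA
P = VI cos φ = 8.8 × 0.472 × cos(-5.08°) = 4.14 W

4.14 W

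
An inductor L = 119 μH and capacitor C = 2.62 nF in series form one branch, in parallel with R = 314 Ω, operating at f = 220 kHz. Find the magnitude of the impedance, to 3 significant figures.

105 Ω

ω = 2πf = 1.382e+06 rad/s
X_L = ωL = 164 Ω
X_C = 1/(ωC) = 276 Ω
Branch 1: Z₁ = R = 314 Ω
Branch 2 (series LC): Z₂ = j(X_L − X_C) = −j112 Ω
Parallel: Z = Z₁Z₂/(Z₁+Z₂), |Z| = 105 Ω, ∠Z = -70.4°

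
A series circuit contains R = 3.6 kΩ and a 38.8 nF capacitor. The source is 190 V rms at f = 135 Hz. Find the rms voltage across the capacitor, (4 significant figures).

188.7 V

ω = 2πf = 848.2 rad/s
X_C = 1/(ωC) = 30380 Ω
Z = 3600 − j30380 Ω
|Z| = √(3600² + 30380²) = 30600 Ω
I = V/|Z| = 6.210 mA
V_C = I·|Z_C| = 0.006210 × 30380 = 188.7 V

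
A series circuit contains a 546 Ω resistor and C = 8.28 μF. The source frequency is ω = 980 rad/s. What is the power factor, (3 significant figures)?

X_C = 1/(ωC) = 123 Ω
Z = 546 − j123 Ω
|Z| = √(546² + 123²) = 560 Ω
∠Z = arctan(-123/546) = -12.7°
cos φ = cos(-12.7°) = 0.975

0.975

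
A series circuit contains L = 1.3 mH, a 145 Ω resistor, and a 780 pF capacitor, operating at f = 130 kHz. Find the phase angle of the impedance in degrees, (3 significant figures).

-74.1°

ω = 2πf = 816800 rad/s
X_L = ωL = 1060 Ω
X_C = 1/(ωC) = 1570 Ω
Net reactance X = X_L − X_C = -508 Ω
Z = 145 − j508 Ω
|Z| = √(145² + 508²) = 528 Ω
∠Z = arctan(-508/145) = -74.1°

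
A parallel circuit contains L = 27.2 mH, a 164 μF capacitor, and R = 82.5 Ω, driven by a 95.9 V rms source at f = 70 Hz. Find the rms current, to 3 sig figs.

1.60 A

ω = 2πf = 439.8 rad/s
X_L = ωL = 12.0 Ω
X_C = 1/(ωC) = 13.9 Ω
Parallel: admittances add. Y = 1/R + 1/(jωL) + jωC
Y = (0.0121 − j0.0115) S
|Y| = 0.0167 S → |Z| = 1/|Y| = 60.0 Ω, ∠Z = −∠Y = 43.4°
I = V/|Z| = 95.9/60.0 = 1.60 A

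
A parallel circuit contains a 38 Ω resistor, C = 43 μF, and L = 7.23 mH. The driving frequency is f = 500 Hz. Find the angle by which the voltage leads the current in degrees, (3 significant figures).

ω = 2πf = 3142 rad/s
X_L = ωL = 22.7 Ω
X_C = 1/(ωC) = 7.40 Ω
Parallel: admittances add. Y = 1/R + 1/(jωL) + jωC
Y = (0.0263 + j0.0911) S
|Y| = 0.0948 S → |Z| = 1/|Y| = 10.5 Ω, ∠Z = −∠Y = -73.9°

-73.9°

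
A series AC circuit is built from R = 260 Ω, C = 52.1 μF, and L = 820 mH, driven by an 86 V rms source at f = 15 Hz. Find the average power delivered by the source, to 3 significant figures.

23.0 W

ω = 2πf = 94.25 rad/s
X_L = ωL = 77.3 Ω
X_C = 1/(ωC) = 204 Ω
Net reactance X = X_L − X_C = -126 Ω
Z = 260 − j126 Ω
|Z| = √(260² + 126²) = 289 Ω
∠Z = arctan(-126/260) = -25.9°
I = V/|Z| = 297 mA
P = VI cos φ = 86 × 0.297 × cos(-25.9°) = 23.0 W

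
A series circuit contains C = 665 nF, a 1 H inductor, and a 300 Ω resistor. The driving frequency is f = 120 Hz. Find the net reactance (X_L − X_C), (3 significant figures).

-1240 Ω

ω = 2πf = 754.0 rad/s
X_L = ωL = 754 Ω
X_C = 1/(ωC) = 1990 Ω
X = 754 − 1990 = -1240 Ω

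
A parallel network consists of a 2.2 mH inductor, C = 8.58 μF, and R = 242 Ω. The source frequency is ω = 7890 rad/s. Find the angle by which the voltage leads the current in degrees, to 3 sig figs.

-67.7°

X_L = ωL = 17.4 Ω
X_C = 1/(ωC) = 14.8 Ω
Parallel: admittances add. Y = 1/R + 1/(jωL) + jωC
Y = (0.00413 + j0.0101) S
|Y| = 0.0109 S → |Z| = 1/|Y| = 91.7 Ω, ∠Z = −∠Y = -67.7°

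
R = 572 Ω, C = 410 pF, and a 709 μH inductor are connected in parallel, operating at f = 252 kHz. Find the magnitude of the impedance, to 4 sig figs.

ω = 2πf = 1.583e+06 rad/s
X_L = ωL = 1123 Ω
X_C = 1/(ωC) = 1540 Ω
Parallel: admittances add. Y = 1/R + 1/(jωL) + jωC
Y = (0.001748 − j0.0002416) S
|Y| = 0.001765 S → |Z| = 1/|Y| = 566.6 Ω, ∠Z = −∠Y = 7.868°

566.6 Ω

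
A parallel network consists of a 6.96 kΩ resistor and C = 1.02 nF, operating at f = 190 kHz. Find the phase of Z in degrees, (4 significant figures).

-83.27°

ω = 2πf = 1.194e+06 rad/s
X_C = 1/(ωC) = 821.2 Ω
Parallel: admittances add. Y = 1/R + jωC
Y = (0.0001437 + j0.001218) S
|Y| = 0.001226 S → |Z| = 1/|Y| = 815.6 Ω, ∠Z = −∠Y = -83.27°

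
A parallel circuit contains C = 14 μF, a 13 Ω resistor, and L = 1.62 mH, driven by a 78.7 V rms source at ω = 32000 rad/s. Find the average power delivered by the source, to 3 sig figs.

X_L = ωL = 51.8 Ω
X_C = 1/(ωC) = 2.23 Ω
Parallel: admittances add. Y = 1/R + 1/(jωL) + jωC
Y = (0.0769 + j0.429) S
|Y| = 0.436 S → |Z| = 1/|Y| = 2.30 Ω, ∠Z = −∠Y = -79.8°
I = V/|Z| = 34.3 A
P = VI cos φ = 78.7 × 34.3 × cos(-79.8°) = 476 W

476 W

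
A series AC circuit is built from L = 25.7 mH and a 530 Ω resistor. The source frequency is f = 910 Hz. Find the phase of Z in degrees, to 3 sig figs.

15.5°

ω = 2πf = 5718 rad/s
X_L = ωL = 147 Ω
Z = 530 + j147 Ω
|Z| = √(530² + 147²) = 550 Ω
∠Z = arctan(147/530) = 15.5°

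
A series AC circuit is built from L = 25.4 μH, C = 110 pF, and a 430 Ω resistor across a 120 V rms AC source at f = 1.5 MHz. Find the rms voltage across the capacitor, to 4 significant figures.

137.3 V

ω = 2πf = 9.425e+06 rad/s
X_L = ωL = 239.4 Ω
X_C = 1/(ωC) = 964.6 Ω
Net reactance X = X_L − X_C = -725.2 Ω
Z = 430.0 − j725.2 Ω
|Z| = √(430.0² + 725.2²) = 843.1 Ω
I = V/|Z| = 142.3 mA
V_C = I·|Z_C| = 0.1423 × 964.6 = 137.3 V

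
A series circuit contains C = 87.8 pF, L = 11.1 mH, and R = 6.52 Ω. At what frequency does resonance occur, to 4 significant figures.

ω₀ = 1/√(LC) = 1/√(0.0111 × 8.78e-11) = 1.013e+06 rad/s
f₀ = ω₀/(2π) = 161.2 kHz

161.2 kHz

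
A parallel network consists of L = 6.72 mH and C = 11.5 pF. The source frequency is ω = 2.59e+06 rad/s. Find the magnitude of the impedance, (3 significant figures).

36100 Ω

X_L = ωL = 17400 Ω
X_C = 1/(ωC) = 33600 Ω
Parallel: admittances add. Y = 1/(jωL) + jωC
Y = (0 − j2.77e-05) S
|Y| = 2.77e-05 S → |Z| = 1/|Y| = 36100 Ω, ∠Z = −∠Y = 90.0°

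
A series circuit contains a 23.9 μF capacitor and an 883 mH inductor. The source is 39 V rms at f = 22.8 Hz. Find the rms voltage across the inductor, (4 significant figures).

29.80 V

ω = 2πf = 143.3 rad/s
X_L = ωL = 126.5 Ω
X_C = 1/(ωC) = 292.1 Ω
Net reactance X = X_L − X_C = -165.6 Ω
Z = − j165.6 Ω
|Z| = √(0² + 165.6²) = 165.6 Ω
I = V/|Z| = 235.5 mA
V_L = I·|Z_L| = 0.2355 × 126.5 = 29.80 V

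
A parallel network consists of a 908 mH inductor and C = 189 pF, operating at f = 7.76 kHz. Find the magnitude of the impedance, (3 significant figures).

74800 Ω

ω = 2πf = 48760 rad/s
X_L = ωL = 44300 Ω
X_C = 1/(ωC) = 109000 Ω
Parallel: admittances add. Y = 1/(jωL) + jωC
Y = (0 − j1.34e-05) S
|Y| = 1.34e-05 S → |Z| = 1/|Y| = 74800 Ω, ∠Z = −∠Y = 90.0°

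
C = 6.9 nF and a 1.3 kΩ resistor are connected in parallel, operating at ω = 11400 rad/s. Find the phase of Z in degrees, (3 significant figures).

X_C = 1/(ωC) = 12700 Ω
Parallel: admittances add. Y = 1/R + jωC
Y = (0.000769 + j7.87e-05) S
|Y| = 0.000773 S → |Z| = 1/|Y| = 1290 Ω, ∠Z = −∠Y = -5.84°

-5.84°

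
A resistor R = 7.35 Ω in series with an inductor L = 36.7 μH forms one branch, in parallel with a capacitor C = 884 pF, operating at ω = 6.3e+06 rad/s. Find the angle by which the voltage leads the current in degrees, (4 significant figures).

X_L = ωL = 231.2 Ω
X_C = 1/(ωC) = 179.6 Ω
Branch 1 (R+jX_L): Z₁ = 7.350 + j231.2 Ω, |Z₁| = 231.3 Ω
Branch 2 (−jX_C): Z₂ = −j179.6 Ω
Parallel: Z = Z₁Z₂/(Z₁+Z₂), |Z| = 796.2 Ω, ∠Z = -83.72°

-83.72°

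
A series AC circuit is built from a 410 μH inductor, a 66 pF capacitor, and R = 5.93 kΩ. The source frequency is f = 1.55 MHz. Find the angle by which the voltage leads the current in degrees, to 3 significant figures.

22.3°

ω = 2πf = 9.739e+06 rad/s
X_L = ωL = 3990 Ω
X_C = 1/(ωC) = 1560 Ω
Net reactance X = X_L − X_C = 2440 Ω
Z = 5930 + j2440 Ω
|Z| = √(5930² + 2440²) = 6410 Ω
∠Z = arctan(2440/5930) = 22.3°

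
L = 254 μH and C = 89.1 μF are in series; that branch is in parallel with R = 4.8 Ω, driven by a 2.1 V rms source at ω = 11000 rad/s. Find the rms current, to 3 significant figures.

1.26 A

X_L = ωL = 2.79 Ω
X_C = 1/(ωC) = 1.02 Ω
Branch 1: Z₁ = R = 4.80 Ω
Branch 2 (series LC): Z₂ = j(X_L − X_C) = j1.77 Ω
Parallel: Z = Z₁Z₂/(Z₁+Z₂), |Z| = 1.66 Ω, ∠Z = 69.7°
I = V/|Z| = 2.1/1.66 = 1.26 A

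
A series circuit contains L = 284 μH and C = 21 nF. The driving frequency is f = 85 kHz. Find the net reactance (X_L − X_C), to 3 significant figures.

ω = 2πf = 534100 rad/s
X_L = ωL = 152 Ω
X_C = 1/(ωC) = 89.2 Ω
X = 152 − 89.2 = 62.5 Ω

62.5 Ω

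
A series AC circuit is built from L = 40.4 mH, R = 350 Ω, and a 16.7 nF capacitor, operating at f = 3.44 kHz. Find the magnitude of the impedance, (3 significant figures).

1930 Ω

ω = 2πf = 21610 rad/s
X_L = ωL = 873 Ω
X_C = 1/(ωC) = 2770 Ω
Net reactance X = X_L − X_C = -1900 Ω
Z = 350 − j1900 Ω
|Z| = √(350² + 1900²) = 1930 Ω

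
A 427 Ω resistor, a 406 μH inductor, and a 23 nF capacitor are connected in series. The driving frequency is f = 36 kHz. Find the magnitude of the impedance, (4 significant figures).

ω = 2πf = 226200 rad/s
X_L = ωL = 91.84 Ω
X_C = 1/(ωC) = 192.2 Ω
Net reactance X = X_L − X_C = -100.4 Ω
Z = 427.0 − j100.4 Ω
|Z| = √(427.0² + 100.4²) = 438.6 Ω

438.6 Ω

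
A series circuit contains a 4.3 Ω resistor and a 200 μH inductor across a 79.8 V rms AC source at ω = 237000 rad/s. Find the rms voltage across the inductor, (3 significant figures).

79.5 V

X_L = ωL = 47.4 Ω
Z = 4.30 + j47.4 Ω
|Z| = √(4.30² + 47.4²) = 47.6 Ω
I = V/|Z| = 1.68 A
V_L = I·|Z_L| = 1.68 × 47.4 = 79.5 V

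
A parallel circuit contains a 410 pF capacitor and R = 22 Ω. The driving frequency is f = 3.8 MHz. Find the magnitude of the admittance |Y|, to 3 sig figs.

46.5 mS

ω = 2πf = 2.388e+07 rad/s
X_C = 1/(ωC) = 102 Ω
Parallel: admittances add. Y = 1/R + jωC
Y = (0.0455 + j0.00979) S
|Y| = 0.0465 S → |Z| = 1/|Y| = 21.5 Ω, ∠Z = −∠Y = -12.2°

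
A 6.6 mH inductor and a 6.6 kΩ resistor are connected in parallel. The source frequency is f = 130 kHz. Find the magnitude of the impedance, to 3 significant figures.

4180 Ω

ω = 2πf = 816800 rad/s
X_L = ωL = 5390 Ω
Parallel: admittances add. Y = 1/R + 1/(jωL)
Y = (0.000152 − j0.000185) S
|Y| = 0.000240 S → |Z| = 1/|Y| = 4180 Ω, ∠Z = −∠Y = 50.8°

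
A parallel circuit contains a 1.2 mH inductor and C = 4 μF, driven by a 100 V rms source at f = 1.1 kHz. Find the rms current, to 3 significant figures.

ω = 2πf = 6912 rad/s
X_L = ωL = 8.29 Ω
X_C = 1/(ωC) = 36.2 Ω
Parallel: admittances add. Y = 1/(jωL) + jωC
Y = (0 − j0.0929) S
|Y| = 0.0929 S → |Z| = 1/|Y| = 10.8 Ω, ∠Z = −∠Y = 90.0°
I = V/|Z| = 100/10.8 = 9.29 A

9.29 A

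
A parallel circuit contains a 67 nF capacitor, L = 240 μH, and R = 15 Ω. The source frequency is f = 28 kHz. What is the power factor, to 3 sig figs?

0.984

ω = 2πf = 175900 rad/s
X_L = ωL = 42.2 Ω
X_C = 1/(ωC) = 84.8 Ω
Parallel: admittances add. Y = 1/R + 1/(jωL) + jωC
Y = (0.0667 − j0.0119) S
|Y| = 0.0677 S → |Z| = 1/|Y| = 14.8 Ω, ∠Z = −∠Y = 10.1°
cos φ = cos(10.1°) = 0.984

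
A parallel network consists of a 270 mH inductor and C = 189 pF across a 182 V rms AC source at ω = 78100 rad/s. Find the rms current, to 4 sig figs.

X_L = ωL = 21090 Ω
X_C = 1/(ωC) = 67750 Ω
Parallel: admittances add. Y = 1/(jωL) + jωC
Y = (0 − j3.266e-05) S
|Y| = 3.266e-05 S → |Z| = 1/|Y| = 30620 Ω, ∠Z = −∠Y = 90.00°
I = V/|Z| = 182/30620 = 5.944 mA

5.944 mA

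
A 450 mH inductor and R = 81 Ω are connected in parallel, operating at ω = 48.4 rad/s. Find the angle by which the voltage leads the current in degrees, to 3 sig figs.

X_L = ωL = 21.8 Ω
Parallel: admittances add. Y = 1/R + 1/(jωL)
Y = (0.0123 − j0.0459) S
|Y| = 0.0475 S → |Z| = 1/|Y| = 21.0 Ω, ∠Z = −∠Y = 74.9°

74.9°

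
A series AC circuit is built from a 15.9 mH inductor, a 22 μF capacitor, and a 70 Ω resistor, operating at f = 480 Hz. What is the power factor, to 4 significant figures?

0.9051

ω = 2πf = 3016 rad/s
X_L = ωL = 47.95 Ω
X_C = 1/(ωC) = 15.07 Ω
Net reactance X = X_L − X_C = 32.88 Ω
Z = 70.00 + j32.88 Ω
|Z| = √(70.00² + 32.88²) = 77.34 Ω
∠Z = arctan(32.88/70.00) = 25.16°
cos φ = cos(25.16°) = 0.9051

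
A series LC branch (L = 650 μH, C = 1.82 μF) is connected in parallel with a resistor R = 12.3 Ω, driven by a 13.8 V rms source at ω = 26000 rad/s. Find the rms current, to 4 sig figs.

X_L = ωL = 16.90 Ω
X_C = 1/(ωC) = 21.13 Ω
Branch 1: Z₁ = R = 12.30 Ω
Branch 2 (series LC): Z₂ = j(X_L − X_C) = −j4.233 Ω
Parallel: Z = Z₁Z₂/(Z₁+Z₂), |Z| = 4.002 Ω, ∠Z = -71.01°
I = V/|Z| = 13.8/4.002 = 3.448 A

3.448 A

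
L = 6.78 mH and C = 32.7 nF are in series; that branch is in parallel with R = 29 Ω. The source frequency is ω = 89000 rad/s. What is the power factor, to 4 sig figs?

0.9938

X_L = ωL = 603.4 Ω
X_C = 1/(ωC) = 343.6 Ω
Branch 1: Z₁ = R = 29.00 Ω
Branch 2 (series LC): Z₂ = j(X_L − X_C) = j259.8 Ω
Parallel: Z = Z₁Z₂/(Z₁+Z₂), |Z| = 28.82 Ω, ∠Z = 6.369°
cos φ = cos(6.369°) = 0.9938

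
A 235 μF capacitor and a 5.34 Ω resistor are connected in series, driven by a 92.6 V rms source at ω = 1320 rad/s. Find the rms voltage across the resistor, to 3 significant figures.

79.3 V

X_C = 1/(ωC) = 3.22 Ω
Z = 5.34 − j3.22 Ω
|Z| = √(5.34² + 3.22²) = 6.24 Ω
I = V/|Z| = 14.8 A
V_R = I·|Z_R| = 14.8 × 5.34 = 79.3 V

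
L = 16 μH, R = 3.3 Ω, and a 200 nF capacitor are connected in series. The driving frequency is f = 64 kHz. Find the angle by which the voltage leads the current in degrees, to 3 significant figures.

-61.2°

ω = 2πf = 402100 rad/s
X_L = ωL = 6.43 Ω
X_C = 1/(ωC) = 12.4 Ω
Net reactance X = X_L − X_C = -6.00 Ω
Z = 3.30 − j6.00 Ω
|Z| = √(3.30² + 6.00²) = 6.85 Ω
∠Z = arctan(-6.00/3.30) = -61.2°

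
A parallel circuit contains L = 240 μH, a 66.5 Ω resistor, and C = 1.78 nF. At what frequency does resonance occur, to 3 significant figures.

ω₀ = 1/√(LC) = 1/√(0.00024 × 1.78e-09) = 1.53e+06 rad/s
f₀ = ω₀/(2π) = 244 kHz

244 kHz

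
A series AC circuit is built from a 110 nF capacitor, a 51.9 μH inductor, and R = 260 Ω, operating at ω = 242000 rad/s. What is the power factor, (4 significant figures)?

0.9954

X_L = ωL = 12.56 Ω
X_C = 1/(ωC) = 37.57 Ω
Net reactance X = X_L − X_C = -25.01 Ω
Z = 260.0 − j25.01 Ω
|Z| = √(260.0² + 25.01²) = 261.2 Ω
∠Z = arctan(-25.01/260.0) = -5.494°
cos φ = cos(-5.494°) = 0.9954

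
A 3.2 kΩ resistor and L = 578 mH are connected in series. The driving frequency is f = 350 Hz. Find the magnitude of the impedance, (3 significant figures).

ω = 2πf = 2199 rad/s
X_L = ωL = 1270 Ω
Z = 3200 + j1270 Ω
|Z| = √(3200² + 1270²) = 3440 Ω

3440 Ω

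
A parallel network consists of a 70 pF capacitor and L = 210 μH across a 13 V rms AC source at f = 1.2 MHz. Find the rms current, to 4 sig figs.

1.349 mA

ω = 2πf = 7.54e+06 rad/s
X_L = ωL = 1583 Ω
X_C = 1/(ωC) = 1895 Ω
Parallel: admittances add. Y = 1/(jωL) + jωC
Y = (0 − j0.0001038) S
|Y| = 0.0001038 S → |Z| = 1/|Y| = 9636 Ω, ∠Z = −∠Y = 90.00°
I = V/|Z| = 13/9636 = 1.349 mA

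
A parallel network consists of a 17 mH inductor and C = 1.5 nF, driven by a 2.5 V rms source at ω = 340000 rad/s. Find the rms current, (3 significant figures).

842 μA

X_L = ωL = 5780 Ω
X_C = 1/(ωC) = 1960 Ω
Parallel: admittances add. Y = 1/(jωL) + jωC
Y = (0 + j0.000337) S
|Y| = 0.000337 S → |Z| = 1/|Y| = 2970 Ω, ∠Z = −∠Y = -90.0°
I = V/|Z| = 2.5/2970 = 842 μA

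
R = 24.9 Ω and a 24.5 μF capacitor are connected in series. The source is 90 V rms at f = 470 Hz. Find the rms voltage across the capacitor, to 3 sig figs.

ω = 2πf = 2953 rad/s
X_C = 1/(ωC) = 13.8 Ω
Z = 24.9 − j13.8 Ω
|Z| = √(24.9² + 13.8²) = 28.5 Ω
I = V/|Z| = 3.16 A
V_C = I·|Z_C| = 3.16 × 13.8 = 43.7 V

43.7 V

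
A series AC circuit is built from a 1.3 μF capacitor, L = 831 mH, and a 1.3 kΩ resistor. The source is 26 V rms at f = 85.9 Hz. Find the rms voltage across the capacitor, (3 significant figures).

ω = 2πf = 539.7 rad/s
X_L = ωL = 449 Ω
X_C = 1/(ωC) = 1430 Ω
Net reactance X = X_L − X_C = -977 Ω
Z = 1300 − j977 Ω
|Z| = √(1300² + 977²) = 1630 Ω
I = V/|Z| = 16.0 mA
V_C = I·|Z_C| = 0.0160 × 1430 = 22.8 V

22.8 V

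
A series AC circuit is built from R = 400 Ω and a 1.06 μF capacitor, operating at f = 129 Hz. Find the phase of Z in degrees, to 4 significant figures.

-71.03°

ω = 2πf = 810.5 rad/s
X_C = 1/(ωC) = 1164 Ω
Z = 400.0 − j1164 Ω
|Z| = √(400.0² + 1164²) = 1231 Ω
∠Z = arctan(-1164/400.0) = -71.03°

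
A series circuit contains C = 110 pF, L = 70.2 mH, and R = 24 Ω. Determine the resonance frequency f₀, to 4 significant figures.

ω₀ = 1/√(LC) = 1/√(0.0702 × 1.1e-10) = 359900 rad/s
f₀ = ω₀/(2π) = 57.27 kHz

57.27 kHz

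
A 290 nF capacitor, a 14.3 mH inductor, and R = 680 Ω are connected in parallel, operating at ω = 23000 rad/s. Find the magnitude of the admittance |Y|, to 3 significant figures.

X_L = ωL = 329 Ω
X_C = 1/(ωC) = 150 Ω
Parallel: admittances add. Y = 1/R + 1/(jωL) + jωC
Y = (0.00147 + j0.00363) S
|Y| = 0.00392 S → |Z| = 1/|Y| = 255 Ω, ∠Z = −∠Y = -67.9°

3.92 mS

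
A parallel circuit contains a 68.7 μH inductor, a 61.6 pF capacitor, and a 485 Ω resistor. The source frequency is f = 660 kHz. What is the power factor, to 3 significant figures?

ω = 2πf = 4.147e+06 rad/s
X_L = ωL = 285 Ω
X_C = 1/(ωC) = 3910 Ω
Parallel: admittances add. Y = 1/R + 1/(jωL) + jωC
Y = (0.00206 − j0.00325) S
|Y| = 0.00385 S → |Z| = 1/|Y| = 260 Ω, ∠Z = −∠Y = 57.6°
cos φ = cos(57.6°) = 0.535

0.535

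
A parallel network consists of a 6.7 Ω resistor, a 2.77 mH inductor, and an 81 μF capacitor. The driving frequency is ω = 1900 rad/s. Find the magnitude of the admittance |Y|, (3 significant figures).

X_L = ωL = 5.26 Ω
X_C = 1/(ωC) = 6.50 Ω
Parallel: admittances add. Y = 1/R + 1/(jωL) + jωC
Y = (0.149 − j0.0361) S
|Y| = 0.154 S → |Z| = 1/|Y| = 6.51 Ω, ∠Z = −∠Y = 13.6°

154 mS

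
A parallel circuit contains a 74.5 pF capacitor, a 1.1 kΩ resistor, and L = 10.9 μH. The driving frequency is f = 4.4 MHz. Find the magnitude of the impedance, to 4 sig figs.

ω = 2πf = 2.765e+07 rad/s
X_L = ωL = 301.3 Ω
X_C = 1/(ωC) = 485.5 Ω
Parallel: admittances add. Y = 1/R + 1/(jωL) + jωC
Y = (0.0009091 − j0.001259) S
|Y| = 0.001553 S → |Z| = 1/|Y| = 644.0 Ω, ∠Z = −∠Y = 54.17°

644.0 Ω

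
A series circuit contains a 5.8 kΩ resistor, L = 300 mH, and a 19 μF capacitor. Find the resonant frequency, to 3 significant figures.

66.7 Hz

ω₀ = 1/√(LC) = 1/√(0.3 × 1.9e-05) = 418.9 rad/s
f₀ = ω₀/(2π) = 66.7 Hz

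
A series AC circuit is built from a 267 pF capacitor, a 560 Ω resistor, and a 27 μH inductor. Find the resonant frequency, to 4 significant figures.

ω₀ = 1/√(LC) = 1/√(2.7e-05 × 2.67e-10) = 1.178e+07 rad/s
f₀ = ω₀/(2π) = 1.874 MHz

1.874 MHz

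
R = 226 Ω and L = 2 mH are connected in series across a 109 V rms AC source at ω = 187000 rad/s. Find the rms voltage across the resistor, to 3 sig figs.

56.4 V

X_L = ωL = 374 Ω
Z = 226 + j374 Ω
|Z| = √(226² + 374²) = 437 Ω
I = V/|Z| = 249 mA
V_R = I·|Z_R| = 0.249 × 226 = 56.4 V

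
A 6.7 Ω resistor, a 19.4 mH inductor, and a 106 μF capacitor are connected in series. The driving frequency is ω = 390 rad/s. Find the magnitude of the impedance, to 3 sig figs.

17.9 Ω

X_L = ωL = 7.57 Ω
X_C = 1/(ωC) = 24.2 Ω
Net reactance X = X_L − X_C = -16.6 Ω
Z = 6.70 − j16.6 Ω
|Z| = √(6.70² + 16.6²) = 17.9 Ω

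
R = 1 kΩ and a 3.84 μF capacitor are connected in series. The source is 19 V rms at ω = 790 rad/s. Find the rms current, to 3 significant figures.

18.0 mA

X_C = 1/(ωC) = 330 Ω
Z = 1000 − j330 Ω
|Z| = √(1000² + 330²) = 1050 Ω
I = V/|Z| = 19/1050 = 18.0 mA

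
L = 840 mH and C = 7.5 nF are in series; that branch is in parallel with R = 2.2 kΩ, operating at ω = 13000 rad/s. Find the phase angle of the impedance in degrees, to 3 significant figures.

73.2°

X_L = ωL = 10900 Ω
X_C = 1/(ωC) = 10300 Ω
Branch 1: Z₁ = R = 2200 Ω
Branch 2 (series LC): Z₂ = j(X_L − X_C) = j664 Ω
Parallel: Z = Z₁Z₂/(Z₁+Z₂), |Z| = 635 Ω, ∠Z = 73.2°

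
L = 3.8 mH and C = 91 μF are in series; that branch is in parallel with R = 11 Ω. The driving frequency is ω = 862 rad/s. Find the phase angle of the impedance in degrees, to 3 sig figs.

X_L = ωL = 3.28 Ω
X_C = 1/(ωC) = 12.7 Ω
Branch 1: Z₁ = R = 11.0 Ω
Branch 2 (series LC): Z₂ = j(X_L − X_C) = −j9.47 Ω
Parallel: Z = Z₁Z₂/(Z₁+Z₂), |Z| = 7.18 Ω, ∠Z = -49.3°

-49.3°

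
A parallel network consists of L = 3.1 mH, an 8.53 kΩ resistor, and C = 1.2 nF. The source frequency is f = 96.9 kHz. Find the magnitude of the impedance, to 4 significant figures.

ω = 2πf = 608800 rad/s
X_L = ωL = 1887 Ω
X_C = 1/(ωC) = 1369 Ω
Parallel: admittances add. Y = 1/R + 1/(jωL) + jωC
Y = (0.0001172 + j0.0002008) S
|Y| = 0.0002325 S → |Z| = 1/|Y| = 4301 Ω, ∠Z = −∠Y = -59.72°

4301 Ω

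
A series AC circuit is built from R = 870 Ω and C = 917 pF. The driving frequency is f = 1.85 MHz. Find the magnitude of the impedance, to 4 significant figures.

ω = 2πf = 1.162e+07 rad/s
X_C = 1/(ωC) = 93.82 Ω
Z = 870.0 − j93.82 Ω
|Z| = √(870.0² + 93.82²) = 875.0 Ω

875.0 Ω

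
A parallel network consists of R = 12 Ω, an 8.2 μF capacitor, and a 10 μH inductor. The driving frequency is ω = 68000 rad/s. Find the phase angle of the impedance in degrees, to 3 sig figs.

84.8°

X_L = ωL = 0.680 Ω
X_C = 1/(ωC) = 1.79 Ω
Parallel: admittances add. Y = 1/R + 1/(jωL) + jωC
Y = (0.0833 − j0.913) S
|Y| = 0.917 S → |Z| = 1/|Y| = 1.09 Ω, ∠Z = −∠Y = 84.8°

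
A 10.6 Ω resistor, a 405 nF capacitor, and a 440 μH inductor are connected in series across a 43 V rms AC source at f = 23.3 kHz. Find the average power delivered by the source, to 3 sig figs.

ω = 2πf = 146400 rad/s
X_L = ωL = 64.4 Ω
X_C = 1/(ωC) = 16.9 Ω
Net reactance X = X_L − X_C = 47.5 Ω
Z = 10.6 + j47.5 Ω
|Z| = √(10.6² + 47.5²) = 48.7 Ω
∠Z = arctan(47.5/10.6) = 77.4°
I = V/|Z| = 883 mA
P = VI cos φ = 43 × 0.883 × cos(77.4°) = 8.26 W

8.26 W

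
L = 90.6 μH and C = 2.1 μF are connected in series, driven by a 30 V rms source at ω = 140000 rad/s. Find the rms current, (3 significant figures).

3.23 A

X_L = ωL = 12.7 Ω
X_C = 1/(ωC) = 3.40 Ω
Net reactance X = X_L − X_C = 9.28 Ω
Z = j9.28 Ω
|Z| = √(0² + 9.28²) = 9.28 Ω
I = V/|Z| = 30/9.28 = 3.23 A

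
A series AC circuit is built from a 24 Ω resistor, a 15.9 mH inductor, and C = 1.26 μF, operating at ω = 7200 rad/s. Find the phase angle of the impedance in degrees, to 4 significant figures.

X_L = ωL = 114.5 Ω
X_C = 1/(ωC) = 110.2 Ω
Net reactance X = X_L − X_C = 4.251 Ω
Z = 24.00 + j4.251 Ω
|Z| = √(24.00² + 4.251²) = 24.37 Ω
∠Z = arctan(4.251/24.00) = 10.04°

10.04°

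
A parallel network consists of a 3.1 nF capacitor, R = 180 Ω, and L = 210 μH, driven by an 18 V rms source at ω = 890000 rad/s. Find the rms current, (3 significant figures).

110 mA

X_L = ωL = 187 Ω
X_C = 1/(ωC) = 362 Ω
Parallel: admittances add. Y = 1/R + 1/(jωL) + jωC
Y = (0.00556 − j0.00259) S
|Y| = 0.00613 S → |Z| = 1/|Y| = 163 Ω, ∠Z = −∠Y = 25.0°
I = V/|Z| = 18/163 = 110 mA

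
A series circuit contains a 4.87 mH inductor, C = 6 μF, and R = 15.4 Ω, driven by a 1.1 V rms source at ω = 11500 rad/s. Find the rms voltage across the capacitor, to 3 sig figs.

X_L = ωL = 56.0 Ω
X_C = 1/(ωC) = 14.5 Ω
Net reactance X = X_L − X_C = 41.5 Ω
Z = 15.4 + j41.5 Ω
|Z| = √(15.4² + 41.5²) = 44.3 Ω
I = V/|Z| = 24.8 mA
V_C = I·|Z_C| = 0.0248 × 14.5 = 0.360 V

0.360 V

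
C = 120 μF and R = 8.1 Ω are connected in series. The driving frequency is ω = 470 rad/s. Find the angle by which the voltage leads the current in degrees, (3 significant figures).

-65.4°

X_C = 1/(ωC) = 17.7 Ω
Z = 8.10 − j17.7 Ω
|Z| = √(8.10² + 17.7²) = 19.5 Ω
∠Z = arctan(-17.7/8.10) = -65.4°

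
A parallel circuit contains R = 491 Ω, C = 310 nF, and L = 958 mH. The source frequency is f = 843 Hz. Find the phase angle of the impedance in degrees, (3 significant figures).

ω = 2πf = 5297 rad/s
X_L = ωL = 5070 Ω
X_C = 1/(ωC) = 609 Ω
Parallel: admittances add. Y = 1/R + 1/(jωL) + jωC
Y = (0.00204 + j0.00144) S
|Y| = 0.00250 S → |Z| = 1/|Y| = 400 Ω, ∠Z = −∠Y = -35.4°

-35.4°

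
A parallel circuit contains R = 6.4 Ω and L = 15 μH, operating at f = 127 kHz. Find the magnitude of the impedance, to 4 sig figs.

5.644 Ω

ω = 2πf = 798000 rad/s
X_L = ωL = 11.97 Ω
Parallel: admittances add. Y = 1/R + 1/(jωL)
Y = (0.1562 − j0.08355) S
|Y| = 0.1772 S → |Z| = 1/|Y| = 5.644 Ω, ∠Z = −∠Y = 28.13°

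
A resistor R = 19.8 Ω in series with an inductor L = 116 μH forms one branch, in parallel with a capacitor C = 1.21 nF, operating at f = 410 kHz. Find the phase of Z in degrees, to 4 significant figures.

44.20°

ω = 2πf = 2.576e+06 rad/s
X_L = ωL = 298.8 Ω
X_C = 1/(ωC) = 320.8 Ω
Branch 1 (R+jX_L): Z₁ = 19.80 + j298.8 Ω, |Z₁| = 299.5 Ω
Branch 2 (−jX_C): Z₂ = −j320.8 Ω
Parallel: Z = Z₁Z₂/(Z₁+Z₂), |Z| = 3247 Ω, ∠Z = 44.20°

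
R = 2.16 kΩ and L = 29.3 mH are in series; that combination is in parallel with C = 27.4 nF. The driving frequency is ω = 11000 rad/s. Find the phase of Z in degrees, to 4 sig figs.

-27.31°

X_L = ωL = 322.3 Ω
X_C = 1/(ωC) = 3318 Ω
Branch 1 (R+jX_L): Z₁ = 2160 + j322.3 Ω, |Z₁| = 2184 Ω
Branch 2 (−jX_C): Z₂ = −j3318 Ω
Parallel: Z = Z₁Z₂/(Z₁+Z₂), |Z| = 1962 Ω, ∠Z = -27.31°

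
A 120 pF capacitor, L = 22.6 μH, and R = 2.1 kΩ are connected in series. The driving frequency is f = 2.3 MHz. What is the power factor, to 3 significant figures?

ω = 2πf = 1.445e+07 rad/s
X_L = ωL = 327 Ω
X_C = 1/(ωC) = 577 Ω
Net reactance X = X_L − X_C = -250 Ω
Z = 2100 − j250 Ω
|Z| = √(2100² + 250²) = 2110 Ω
∠Z = arctan(-250/2100) = -6.79°
cos φ = cos(-6.79°) = 0.993

0.993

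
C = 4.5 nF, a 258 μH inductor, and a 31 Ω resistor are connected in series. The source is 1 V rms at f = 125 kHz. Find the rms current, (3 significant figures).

11.6 mA

ω = 2πf = 785400 rad/s
X_L = ωL = 203 Ω
X_C = 1/(ωC) = 283 Ω
Net reactance X = X_L − X_C = -80.3 Ω
Z = 31.0 − j80.3 Ω
|Z| = √(31.0² + 80.3²) = 86.1 Ω
I = V/|Z| = 1/86.1 = 11.6 mA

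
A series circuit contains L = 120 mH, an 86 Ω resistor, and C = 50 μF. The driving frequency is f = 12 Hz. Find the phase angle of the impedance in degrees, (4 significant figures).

ω = 2πf = 75.40 rad/s
X_L = ωL = 9.048 Ω
X_C = 1/(ωC) = 265.3 Ω
Net reactance X = X_L − X_C = -256.2 Ω
Z = 86.00 − j256.2 Ω
|Z| = √(86.00² + 256.2²) = 270.3 Ω
∠Z = arctan(-256.2/86.00) = -71.45°

-71.45°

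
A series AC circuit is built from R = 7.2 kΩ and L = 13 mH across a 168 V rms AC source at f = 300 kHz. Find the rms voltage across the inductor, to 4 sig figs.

ω = 2πf = 1.885e+06 rad/s
X_L = ωL = 24500 Ω
Z = 7200 + j24500 Ω
|Z| = √(7200² + 24500²) = 25540 Ω
I = V/|Z| = 6.578 mA
V_L = I·|Z_L| = 0.006578 × 24500 = 161.2 V

161.2 V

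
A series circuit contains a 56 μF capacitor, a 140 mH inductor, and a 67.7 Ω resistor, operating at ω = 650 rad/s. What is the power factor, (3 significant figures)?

X_L = ωL = 91.0 Ω
X_C = 1/(ωC) = 27.5 Ω
Net reactance X = X_L − X_C = 63.5 Ω
Z = 67.7 + j63.5 Ω
|Z| = √(67.7² + 63.5²) = 92.8 Ω
∠Z = arctan(63.5/67.7) = 43.2°
cos φ = cos(43.2°) = 0.729

0.729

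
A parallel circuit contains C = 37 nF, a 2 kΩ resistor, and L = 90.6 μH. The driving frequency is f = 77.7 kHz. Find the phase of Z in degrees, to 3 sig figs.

83.7°

ω = 2πf = 488200 rad/s
X_L = ωL = 44.2 Ω
X_C = 1/(ωC) = 55.4 Ω
Parallel: admittances add. Y = 1/R + 1/(jωL) + jωC
Y = (0.000500 − j0.00454) S
|Y| = 0.00457 S → |Z| = 1/|Y| = 219 Ω, ∠Z = −∠Y = 83.7°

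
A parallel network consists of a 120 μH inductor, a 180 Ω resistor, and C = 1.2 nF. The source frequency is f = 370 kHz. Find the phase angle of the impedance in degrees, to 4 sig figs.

8.142°

ω = 2πf = 2.325e+06 rad/s
X_L = ωL = 279.0 Ω
X_C = 1/(ωC) = 358.5 Ω
Parallel: admittances add. Y = 1/R + 1/(jωL) + jωC
Y = (0.005556 − j0.0007948) S
|Y| = 0.005612 S → |Z| = 1/|Y| = 178.2 Ω, ∠Z = −∠Y = 8.142°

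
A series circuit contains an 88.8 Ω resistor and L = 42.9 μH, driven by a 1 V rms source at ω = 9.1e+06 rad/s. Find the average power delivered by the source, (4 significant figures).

554.0 μW

X_L = ωL = 390.4 Ω
Z = 88.80 + j390.4 Ω
|Z| = √(88.80² + 390.4²) = 400.4 Ω
∠Z = arctan(390.4/88.80) = 77.19°
I = V/|Z| = 2.498 mA
P = VI cos φ = 1 × 0.002498 × cos(77.19°) = 554.0 μW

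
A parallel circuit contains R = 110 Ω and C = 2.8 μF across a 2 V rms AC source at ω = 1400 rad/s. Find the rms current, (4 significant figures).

19.80 mA

X_C = 1/(ωC) = 255.1 Ω
Parallel: admittances add. Y = 1/R + jωC
Y = (0.009091 + j0.003920) S
|Y| = 0.009900 S → |Z| = 1/|Y| = 101.0 Ω, ∠Z = −∠Y = -23.33°
I = V/|Z| = 2/101.0 = 19.80 mA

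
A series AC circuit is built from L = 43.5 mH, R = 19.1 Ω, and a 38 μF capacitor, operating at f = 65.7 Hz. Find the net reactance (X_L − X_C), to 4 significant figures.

ω = 2πf = 412.8 rad/s
X_L = ωL = 17.96 Ω
X_C = 1/(ωC) = 63.75 Ω
X = 17.96 − 63.75 = -45.79 Ω

-45.79 Ω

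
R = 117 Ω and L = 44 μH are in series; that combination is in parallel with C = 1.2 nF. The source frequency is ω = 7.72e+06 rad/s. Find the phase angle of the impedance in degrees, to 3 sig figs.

-82.2°

X_L = ωL = 340 Ω
X_C = 1/(ωC) = 108 Ω
Branch 1 (R+jX_L): Z₁ = 117 + j340 Ω, |Z₁| = 359 Ω
Branch 2 (−jX_C): Z₂ = −j108 Ω
Parallel: Z = Z₁Z₂/(Z₁+Z₂), |Z| = 149 Ω, ∠Z = -82.2°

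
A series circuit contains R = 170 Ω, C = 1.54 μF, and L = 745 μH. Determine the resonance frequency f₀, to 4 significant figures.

4.699 kHz

ω₀ = 1/√(LC) = 1/√(0.000745 × 1.54e-06) = 29520 rad/s
f₀ = ω₀/(2π) = 4.699 kHz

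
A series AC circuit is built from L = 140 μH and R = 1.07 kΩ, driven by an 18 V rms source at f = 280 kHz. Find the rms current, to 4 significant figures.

16.39 mA

ω = 2πf = 1.759e+06 rad/s
X_L = ωL = 246.3 Ω
Z = 1070 + j246.3 Ω
|Z| = √(1070² + 246.3²) = 1098 Ω
I = V/|Z| = 18/1098 = 16.39 mA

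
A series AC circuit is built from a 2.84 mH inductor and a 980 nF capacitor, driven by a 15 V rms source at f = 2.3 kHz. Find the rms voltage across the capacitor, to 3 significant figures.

35.8 V

ω = 2πf = 14450 rad/s
X_L = ωL = 41.0 Ω
X_C = 1/(ωC) = 70.6 Ω
Net reactance X = X_L − X_C = -29.6 Ω
Z = − j29.6 Ω
|Z| = √(0² + 29.6²) = 29.6 Ω
I = V/|Z| = 507 mA
V_C = I·|Z_C| = 0.507 × 70.6 = 35.8 V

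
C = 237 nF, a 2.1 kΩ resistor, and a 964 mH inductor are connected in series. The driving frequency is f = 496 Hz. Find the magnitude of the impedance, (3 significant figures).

ω = 2πf = 3116 rad/s
X_L = ωL = 3000 Ω
X_C = 1/(ωC) = 1350 Ω
Net reactance X = X_L − X_C = 1650 Ω
Z = 2100 + j1650 Ω
|Z| = √(2100² + 1650²) = 2670 Ω

2670 Ω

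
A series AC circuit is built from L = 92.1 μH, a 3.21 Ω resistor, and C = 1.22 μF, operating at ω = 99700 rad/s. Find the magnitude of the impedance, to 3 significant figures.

3.35 Ω

X_L = ωL = 9.18 Ω
X_C = 1/(ωC) = 8.22 Ω
Net reactance X = X_L − X_C = 0.961 Ω
Z = 3.21 + j0.961 Ω
|Z| = √(3.21² + 0.961²) = 3.35 Ω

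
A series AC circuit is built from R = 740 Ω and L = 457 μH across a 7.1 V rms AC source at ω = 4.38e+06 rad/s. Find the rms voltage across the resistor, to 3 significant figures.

X_L = ωL = 2000 Ω
Z = 740 + j2000 Ω
|Z| = √(740² + 2000²) = 2130 Ω
I = V/|Z| = 3.33 mA
V_R = I·|Z_R| = 0.00333 × 740 = 2.46 V

2.46 V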